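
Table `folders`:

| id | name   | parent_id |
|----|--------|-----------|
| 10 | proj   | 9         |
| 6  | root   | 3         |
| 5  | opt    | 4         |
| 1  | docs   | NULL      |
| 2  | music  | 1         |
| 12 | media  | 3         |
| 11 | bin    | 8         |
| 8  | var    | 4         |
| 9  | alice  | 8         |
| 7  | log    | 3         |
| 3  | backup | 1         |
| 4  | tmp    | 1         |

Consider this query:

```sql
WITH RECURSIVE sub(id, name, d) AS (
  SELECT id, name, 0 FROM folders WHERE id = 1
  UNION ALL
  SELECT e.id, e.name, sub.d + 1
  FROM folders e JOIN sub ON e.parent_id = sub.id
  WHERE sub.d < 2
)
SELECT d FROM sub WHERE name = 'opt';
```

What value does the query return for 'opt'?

2

Base: id=1 (docs) at d 0.
Iteration 1: rows with parent_id in {1} -> music (id 2, d 1), backup (id 3, d 1), tmp (id 4, d 1).
Iteration 2: rows with parent_id in {2,3,4} -> opt (id 5, d 2), root (id 6, d 2), log (id 7, d 2), var (id 8, d 2), media (id 12, d 2).
Iteration 3: d < 2 fails for all current rows; recursion stops.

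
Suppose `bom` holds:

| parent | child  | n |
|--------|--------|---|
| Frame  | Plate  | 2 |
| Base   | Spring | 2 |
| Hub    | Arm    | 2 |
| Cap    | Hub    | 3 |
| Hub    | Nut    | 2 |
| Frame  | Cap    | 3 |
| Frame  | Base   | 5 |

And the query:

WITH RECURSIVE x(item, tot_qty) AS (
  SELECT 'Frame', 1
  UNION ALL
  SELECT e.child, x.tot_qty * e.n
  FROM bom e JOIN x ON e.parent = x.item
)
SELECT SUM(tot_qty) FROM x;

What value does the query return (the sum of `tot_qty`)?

66

Base: (Frame, tot_qty=1).
Iteration 1: components of {Frame} -> Base = 1*5 = 5, Cap = 1*3 = 3, Plate = 1*2 = 2.
Iteration 2: components of {Base,Cap,Plate} -> Hub = 3*3 = 9, Spring = 5*2 = 10.
Iteration 3: components of {Hub,Spring} -> Arm = 9*2 = 18, Nut = 9*2 = 18.
Iteration 4: no further components; recursion stops.
SUM(tot_qty) = 1 + 2 + 3 + 5 + 9 + 10 + 18 + 18 = 66.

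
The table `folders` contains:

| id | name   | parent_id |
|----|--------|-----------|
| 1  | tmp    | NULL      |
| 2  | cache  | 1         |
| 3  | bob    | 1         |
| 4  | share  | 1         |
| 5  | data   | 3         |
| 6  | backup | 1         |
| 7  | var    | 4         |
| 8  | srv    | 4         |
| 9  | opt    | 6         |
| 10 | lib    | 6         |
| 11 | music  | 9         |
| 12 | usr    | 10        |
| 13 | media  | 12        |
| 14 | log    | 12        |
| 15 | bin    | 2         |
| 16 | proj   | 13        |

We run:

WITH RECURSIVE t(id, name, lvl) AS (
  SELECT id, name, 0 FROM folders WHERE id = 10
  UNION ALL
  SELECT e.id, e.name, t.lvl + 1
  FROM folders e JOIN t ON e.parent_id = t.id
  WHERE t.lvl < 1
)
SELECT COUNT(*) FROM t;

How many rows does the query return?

Base: id=10 (lib) at lvl 0.
Iteration 1: rows with parent_id in {10} -> usr (id 12, lvl 1).
Iteration 2: lvl < 1 fails for all current rows; recursion stops.
Total rows emitted: 2.

2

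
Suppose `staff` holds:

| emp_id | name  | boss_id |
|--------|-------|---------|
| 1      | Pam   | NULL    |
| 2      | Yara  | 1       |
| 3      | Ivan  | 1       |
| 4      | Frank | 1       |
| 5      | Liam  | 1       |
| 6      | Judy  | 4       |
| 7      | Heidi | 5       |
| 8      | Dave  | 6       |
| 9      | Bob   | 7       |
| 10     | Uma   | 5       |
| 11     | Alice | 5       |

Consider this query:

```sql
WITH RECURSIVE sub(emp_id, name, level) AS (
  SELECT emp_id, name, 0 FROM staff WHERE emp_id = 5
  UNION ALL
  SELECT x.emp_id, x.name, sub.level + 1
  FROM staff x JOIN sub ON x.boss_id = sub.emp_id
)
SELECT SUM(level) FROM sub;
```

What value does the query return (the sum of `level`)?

5

Base: emp_id=5 (Liam) at level 0.
Iteration 1: rows with boss_id in {5} -> Heidi (id 7, level 1), Uma (id 10, level 1), Alice (id 11, level 1).
Iteration 2: rows with boss_id in {7,10,11} -> Bob (id 9, level 2).
Iteration 3: no rows with boss_id in {9}; recursion stops.
SUM(level) = 0 + 1 + 1 + 1 + 2 = 5.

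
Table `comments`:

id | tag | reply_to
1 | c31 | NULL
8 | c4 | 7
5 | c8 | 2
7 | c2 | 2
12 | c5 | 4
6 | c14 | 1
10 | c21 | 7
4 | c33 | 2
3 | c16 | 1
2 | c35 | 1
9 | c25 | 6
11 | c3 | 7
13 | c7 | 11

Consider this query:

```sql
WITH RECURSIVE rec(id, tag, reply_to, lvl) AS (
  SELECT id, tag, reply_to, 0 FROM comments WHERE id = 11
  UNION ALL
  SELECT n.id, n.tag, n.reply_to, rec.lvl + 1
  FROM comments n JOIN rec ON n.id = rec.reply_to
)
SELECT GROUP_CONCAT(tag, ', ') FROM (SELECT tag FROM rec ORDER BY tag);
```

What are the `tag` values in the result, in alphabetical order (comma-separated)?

Base: id=11 (c3), reply_to=7, lvl 0.
Iteration 1: join on id=7 -> c2 (id 7, reply_to=2, lvl 1).
Iteration 2: join on id=2 -> c35 (id 2, reply_to=1, lvl 2).
Iteration 3: join on id=1 -> c31 (id 1, reply_to=NULL, lvl 3).
Iteration 4: reply_to is NULL; no match; recursion stops.

c2, c3, c31, c35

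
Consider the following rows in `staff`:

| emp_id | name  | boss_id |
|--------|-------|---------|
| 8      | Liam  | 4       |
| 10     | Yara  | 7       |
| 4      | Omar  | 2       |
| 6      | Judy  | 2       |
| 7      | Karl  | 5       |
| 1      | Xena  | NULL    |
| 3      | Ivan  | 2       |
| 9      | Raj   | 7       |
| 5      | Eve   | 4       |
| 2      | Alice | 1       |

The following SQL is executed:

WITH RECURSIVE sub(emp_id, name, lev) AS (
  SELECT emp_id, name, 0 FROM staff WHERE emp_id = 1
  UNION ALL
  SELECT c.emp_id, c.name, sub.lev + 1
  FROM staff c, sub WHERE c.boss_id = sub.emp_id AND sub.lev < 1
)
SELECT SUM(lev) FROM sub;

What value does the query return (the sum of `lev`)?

Base: emp_id=1 (Xena) at lev 0.
Iteration 1: rows with boss_id in {1} -> Alice (id 2, lev 1).
Iteration 2: lev < 1 fails for all current rows; recursion stops.
SUM(lev) = 0 + 1 = 1.

1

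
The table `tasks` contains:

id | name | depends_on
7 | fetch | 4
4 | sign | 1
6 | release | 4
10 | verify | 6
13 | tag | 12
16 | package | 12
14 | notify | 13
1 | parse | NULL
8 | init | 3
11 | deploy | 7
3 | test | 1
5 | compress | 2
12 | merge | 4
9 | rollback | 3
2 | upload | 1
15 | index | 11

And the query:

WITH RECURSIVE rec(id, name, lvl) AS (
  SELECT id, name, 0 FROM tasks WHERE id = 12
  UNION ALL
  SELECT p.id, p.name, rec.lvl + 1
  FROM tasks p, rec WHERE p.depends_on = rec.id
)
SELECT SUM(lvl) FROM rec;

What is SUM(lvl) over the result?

Base: id=12 (merge) at lvl 0.
Iteration 1: rows with depends_on in {12} -> tag (id 13, lvl 1), package (id 16, lvl 1).
Iteration 2: rows with depends_on in {13,16} -> notify (id 14, lvl 2).
Iteration 3: no rows with depends_on in {14}; recursion stops.
SUM(lvl) = 0 + 1 + 1 + 2 = 4.

4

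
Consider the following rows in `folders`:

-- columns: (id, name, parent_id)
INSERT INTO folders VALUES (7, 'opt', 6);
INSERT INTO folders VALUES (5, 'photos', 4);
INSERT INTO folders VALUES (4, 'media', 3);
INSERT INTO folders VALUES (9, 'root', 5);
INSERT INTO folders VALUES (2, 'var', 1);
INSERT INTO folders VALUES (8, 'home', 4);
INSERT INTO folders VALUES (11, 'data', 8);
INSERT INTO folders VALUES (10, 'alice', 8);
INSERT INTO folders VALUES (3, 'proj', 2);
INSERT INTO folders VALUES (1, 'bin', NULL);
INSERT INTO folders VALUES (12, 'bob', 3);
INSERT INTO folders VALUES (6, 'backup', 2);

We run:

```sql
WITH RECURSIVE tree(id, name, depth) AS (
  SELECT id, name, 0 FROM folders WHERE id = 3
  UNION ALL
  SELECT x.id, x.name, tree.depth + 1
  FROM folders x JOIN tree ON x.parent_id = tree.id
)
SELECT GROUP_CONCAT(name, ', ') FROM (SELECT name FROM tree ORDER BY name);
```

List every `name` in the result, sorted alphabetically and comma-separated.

Base: id=3 (proj) at depth 0.
Iteration 1: rows with parent_id in {3} -> media (id 4, depth 1), bob (id 12, depth 1).
Iteration 2: rows with parent_id in {4,12} -> photos (id 5, depth 2), home (id 8, depth 2).
Iteration 3: rows with parent_id in {5,8} -> root (id 9, depth 3), alice (id 10, depth 3), data (id 11, depth 3).
Iteration 4: no rows with parent_id in {9,10,11}; recursion stops.

alice, bob, data, home, media, photos, proj, root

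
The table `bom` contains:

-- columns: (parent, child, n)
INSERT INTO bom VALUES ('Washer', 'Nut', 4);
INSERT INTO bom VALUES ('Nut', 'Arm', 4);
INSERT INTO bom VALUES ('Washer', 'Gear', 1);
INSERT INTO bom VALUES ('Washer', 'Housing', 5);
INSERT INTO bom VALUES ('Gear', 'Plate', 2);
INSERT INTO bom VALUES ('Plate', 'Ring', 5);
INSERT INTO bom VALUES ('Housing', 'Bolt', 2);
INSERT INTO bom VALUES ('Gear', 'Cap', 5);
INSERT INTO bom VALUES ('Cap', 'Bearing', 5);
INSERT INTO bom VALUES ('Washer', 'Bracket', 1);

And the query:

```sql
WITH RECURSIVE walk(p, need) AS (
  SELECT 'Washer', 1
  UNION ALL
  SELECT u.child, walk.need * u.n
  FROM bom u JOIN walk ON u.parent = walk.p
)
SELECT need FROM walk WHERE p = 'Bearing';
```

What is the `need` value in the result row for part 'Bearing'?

25

Base: (Washer, need=1).
Iteration 1: components of {Washer} -> Bracket = 1*1 = 1, Gear = 1*1 = 1, Housing = 1*5 = 5, Nut = 1*4 = 4.
Iteration 2: components of {Bracket,Gear,Housing,Nut} -> Arm = 4*4 = 16, Bolt = 5*2 = 10, Cap = 1*5 = 5, Plate = 1*2 = 2.
Iteration 3: components of {Arm,Bolt,Cap,Plate} -> Bearing = 5*5 = 25, Ring = 2*5 = 10.
Iteration 4: no further components; recursion stops.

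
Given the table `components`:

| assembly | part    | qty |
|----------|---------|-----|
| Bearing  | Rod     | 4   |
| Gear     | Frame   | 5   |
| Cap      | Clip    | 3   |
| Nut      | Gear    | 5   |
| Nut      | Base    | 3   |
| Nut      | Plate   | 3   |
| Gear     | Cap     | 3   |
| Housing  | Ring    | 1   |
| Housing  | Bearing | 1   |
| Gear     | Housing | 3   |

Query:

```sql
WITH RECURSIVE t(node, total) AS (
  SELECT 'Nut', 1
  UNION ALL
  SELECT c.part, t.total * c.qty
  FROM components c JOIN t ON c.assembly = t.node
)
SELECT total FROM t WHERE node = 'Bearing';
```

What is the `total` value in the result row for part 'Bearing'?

Base: (Nut, total=1).
Iteration 1: components of {Nut} -> Base = 1*3 = 3, Gear = 1*5 = 5, Plate = 1*3 = 3.
Iteration 2: components of {Base,Gear,Plate} -> Cap = 5*3 = 15, Frame = 5*5 = 25, Housing = 5*3 = 15.
Iteration 3: components of {Cap,Frame,Housing} -> Bearing = 15*1 = 15, Clip = 15*3 = 45, Ring = 15*1 = 15.
Iteration 4: components of {Bearing,Clip,Ring} -> Rod = 15*4 = 60.
Iteration 5: no further components; recursion stops.

15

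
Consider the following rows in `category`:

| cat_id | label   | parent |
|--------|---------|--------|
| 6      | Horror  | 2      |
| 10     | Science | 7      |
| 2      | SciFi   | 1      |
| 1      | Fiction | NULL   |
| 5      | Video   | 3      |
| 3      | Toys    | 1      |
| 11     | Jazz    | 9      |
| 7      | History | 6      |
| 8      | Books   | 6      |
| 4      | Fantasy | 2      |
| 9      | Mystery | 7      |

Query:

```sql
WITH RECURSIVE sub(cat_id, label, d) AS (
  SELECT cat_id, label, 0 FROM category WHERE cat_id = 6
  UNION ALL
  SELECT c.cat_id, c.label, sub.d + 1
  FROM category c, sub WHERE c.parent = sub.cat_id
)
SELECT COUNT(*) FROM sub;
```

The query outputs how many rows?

6

Base: cat_id=6 (Horror) at d 0.
Iteration 1: rows with parent in {6} -> History (id 7, d 1), Books (id 8, d 1).
Iteration 2: rows with parent in {7,8} -> Mystery (id 9, d 2), Science (id 10, d 2).
Iteration 3: rows with parent in {9,10} -> Jazz (id 11, d 3).
Iteration 4: no rows with parent in {11}; recursion stops.
Total rows emitted: 6.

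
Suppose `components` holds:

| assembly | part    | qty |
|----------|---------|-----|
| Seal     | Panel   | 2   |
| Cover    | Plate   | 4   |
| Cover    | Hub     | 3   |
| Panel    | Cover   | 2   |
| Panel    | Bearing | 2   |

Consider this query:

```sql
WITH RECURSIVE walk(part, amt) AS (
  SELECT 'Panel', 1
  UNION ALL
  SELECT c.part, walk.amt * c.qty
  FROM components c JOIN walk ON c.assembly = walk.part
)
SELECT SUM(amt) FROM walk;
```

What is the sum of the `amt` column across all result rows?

Base: (Panel, amt=1).
Iteration 1: components of {Panel} -> Bearing = 1*2 = 2, Cover = 1*2 = 2.
Iteration 2: components of {Bearing,Cover} -> Hub = 2*3 = 6, Plate = 2*4 = 8.
Iteration 3: no further components; recursion stops.
SUM(amt) = 1 + 2 + 2 + 8 + 6 = 19.

19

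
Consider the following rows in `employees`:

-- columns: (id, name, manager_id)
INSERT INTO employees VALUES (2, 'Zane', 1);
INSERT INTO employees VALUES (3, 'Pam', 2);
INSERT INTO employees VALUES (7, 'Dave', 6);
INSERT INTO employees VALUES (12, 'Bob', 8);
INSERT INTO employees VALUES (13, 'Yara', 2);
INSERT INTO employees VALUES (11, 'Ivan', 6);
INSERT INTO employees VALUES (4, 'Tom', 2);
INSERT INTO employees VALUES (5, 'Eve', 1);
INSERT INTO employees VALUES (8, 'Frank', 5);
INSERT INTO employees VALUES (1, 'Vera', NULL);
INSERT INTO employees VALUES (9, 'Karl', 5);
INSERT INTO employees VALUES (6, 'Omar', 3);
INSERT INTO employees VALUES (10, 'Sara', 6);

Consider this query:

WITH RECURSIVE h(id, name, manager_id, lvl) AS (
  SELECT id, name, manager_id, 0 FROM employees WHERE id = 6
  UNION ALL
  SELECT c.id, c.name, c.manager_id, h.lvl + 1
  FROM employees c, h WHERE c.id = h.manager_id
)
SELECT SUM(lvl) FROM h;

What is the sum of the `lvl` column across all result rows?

6

Base: id=6 (Omar), manager_id=3, lvl 0.
Iteration 1: join on id=3 -> Pam (id 3, manager_id=2, lvl 1).
Iteration 2: join on id=2 -> Zane (id 2, manager_id=1, lvl 2).
Iteration 3: join on id=1 -> Vera (id 1, manager_id=NULL, lvl 3).
Iteration 4: manager_id is NULL; no match; recursion stops.
SUM(lvl) = 0 + 1 + 2 + 3 = 6.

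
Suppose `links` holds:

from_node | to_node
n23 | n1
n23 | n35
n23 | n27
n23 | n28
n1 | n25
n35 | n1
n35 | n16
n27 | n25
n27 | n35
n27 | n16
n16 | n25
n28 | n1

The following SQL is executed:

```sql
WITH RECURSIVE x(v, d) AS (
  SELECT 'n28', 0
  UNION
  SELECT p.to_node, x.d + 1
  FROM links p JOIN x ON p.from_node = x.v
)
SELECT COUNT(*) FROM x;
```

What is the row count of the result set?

Base: (n28, d=0).
Iteration 1: edges from {n28} -> (n1, d=1).
Iteration 2: edges from {n1} -> (n25, d=2).
Iteration 3: no outgoing edges from {n25}; recursion stops.
Total rows emitted: 3.

3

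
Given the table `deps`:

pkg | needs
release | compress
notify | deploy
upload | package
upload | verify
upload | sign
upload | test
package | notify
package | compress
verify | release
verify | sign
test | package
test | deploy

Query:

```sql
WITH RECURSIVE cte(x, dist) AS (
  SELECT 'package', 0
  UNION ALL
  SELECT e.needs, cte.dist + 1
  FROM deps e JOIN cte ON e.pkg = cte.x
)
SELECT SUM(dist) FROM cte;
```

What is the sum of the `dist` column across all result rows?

4

Base: (package, dist=0).
Iteration 1: edges from {package} -> (compress, dist=1), (notify, dist=1).
Iteration 2: edges from {compress,notify} -> (deploy, dist=2).
Iteration 3: no outgoing edges from {deploy}; recursion stops.
SUM(dist) = 0 + 1 + 1 + 2 = 4.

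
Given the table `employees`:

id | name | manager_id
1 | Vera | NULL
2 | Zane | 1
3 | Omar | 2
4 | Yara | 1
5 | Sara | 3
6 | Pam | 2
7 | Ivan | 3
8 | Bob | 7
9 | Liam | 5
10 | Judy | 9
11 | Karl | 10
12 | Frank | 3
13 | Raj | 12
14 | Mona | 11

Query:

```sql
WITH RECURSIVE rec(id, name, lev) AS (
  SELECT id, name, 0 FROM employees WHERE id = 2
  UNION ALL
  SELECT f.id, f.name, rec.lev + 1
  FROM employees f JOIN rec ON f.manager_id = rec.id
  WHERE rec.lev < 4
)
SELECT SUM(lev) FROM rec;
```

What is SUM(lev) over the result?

21

Base: id=2 (Zane) at lev 0.
Iteration 1: rows with manager_id in {2} -> Omar (id 3, lev 1), Pam (id 6, lev 1).
Iteration 2: rows with manager_id in {3,6} -> Sara (id 5, lev 2), Ivan (id 7, lev 2), Frank (id 12, lev 2).
Iteration 3: rows with manager_id in {5,7,12} -> Bob (id 8, lev 3), Liam (id 9, lev 3), Raj (id 13, lev 3).
Iteration 4: rows with manager_id in {8,9,13} -> Judy (id 10, lev 4).
Iteration 5: lev < 4 fails for all current rows; recursion stops.
SUM(lev) = 0 + 1 + 1 + 2 + 2 + 2 + 3 + 3 + 3 + 4 = 21.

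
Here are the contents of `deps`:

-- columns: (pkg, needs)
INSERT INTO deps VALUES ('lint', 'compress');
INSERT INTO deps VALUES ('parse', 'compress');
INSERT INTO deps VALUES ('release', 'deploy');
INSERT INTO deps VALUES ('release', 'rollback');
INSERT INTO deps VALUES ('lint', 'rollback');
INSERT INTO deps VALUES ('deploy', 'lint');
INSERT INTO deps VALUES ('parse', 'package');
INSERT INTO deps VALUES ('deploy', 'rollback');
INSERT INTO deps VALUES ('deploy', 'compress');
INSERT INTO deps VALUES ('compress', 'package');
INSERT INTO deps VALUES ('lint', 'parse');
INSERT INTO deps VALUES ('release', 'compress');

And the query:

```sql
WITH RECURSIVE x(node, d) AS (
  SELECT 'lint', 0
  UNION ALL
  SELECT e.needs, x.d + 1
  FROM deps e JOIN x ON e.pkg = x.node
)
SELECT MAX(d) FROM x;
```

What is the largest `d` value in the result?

Base: (lint, d=0).
Iteration 1: edges from {lint} -> (compress, d=1), (parse, d=1), (rollback, d=1).
Iteration 2: edges from {compress,parse,rollback} -> (compress, d=2), (package, d=2) x2. [UNION ALL keeps all 3 new rows, including repeats]
Iteration 3: edges from {compress,package} -> (package, d=3).
Iteration 4: no outgoing edges from {package}; recursion stops.
d values: 0, 1, 1, 1, 2, 2, 2, 3; the maximum is 3.

3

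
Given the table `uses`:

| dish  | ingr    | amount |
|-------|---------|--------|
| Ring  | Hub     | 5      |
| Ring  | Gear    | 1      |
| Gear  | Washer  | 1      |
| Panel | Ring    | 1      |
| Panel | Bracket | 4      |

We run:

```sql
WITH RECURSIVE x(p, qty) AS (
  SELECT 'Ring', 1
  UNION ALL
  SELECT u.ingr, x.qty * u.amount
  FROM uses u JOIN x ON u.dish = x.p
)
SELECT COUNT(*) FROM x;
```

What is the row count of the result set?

Base: (Ring, qty=1).
Iteration 1: components of {Ring} -> Gear = 1*1 = 1, Hub = 1*5 = 5.
Iteration 2: components of {Gear,Hub} -> Washer = 1*1 = 1.
Iteration 3: no further components; recursion stops.
Total rows emitted: 4.

4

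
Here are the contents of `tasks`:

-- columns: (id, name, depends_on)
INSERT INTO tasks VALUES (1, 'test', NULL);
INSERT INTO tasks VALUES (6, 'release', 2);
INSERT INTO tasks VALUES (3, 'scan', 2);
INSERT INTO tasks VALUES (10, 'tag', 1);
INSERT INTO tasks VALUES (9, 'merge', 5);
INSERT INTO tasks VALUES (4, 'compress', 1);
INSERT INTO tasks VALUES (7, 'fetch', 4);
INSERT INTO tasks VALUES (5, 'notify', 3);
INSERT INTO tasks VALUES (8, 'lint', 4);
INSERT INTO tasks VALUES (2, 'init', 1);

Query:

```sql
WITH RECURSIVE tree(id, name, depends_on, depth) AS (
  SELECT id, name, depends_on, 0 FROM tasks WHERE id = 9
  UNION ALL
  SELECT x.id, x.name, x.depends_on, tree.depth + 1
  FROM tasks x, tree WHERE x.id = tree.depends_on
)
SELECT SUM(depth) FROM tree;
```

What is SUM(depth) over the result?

Base: id=9 (merge), depends_on=5, depth 0.
Iteration 1: join on id=5 -> notify (id 5, depends_on=3, depth 1).
Iteration 2: join on id=3 -> scan (id 3, depends_on=2, depth 2).
Iteration 3: join on id=2 -> init (id 2, depends_on=1, depth 3).
Iteration 4: join on id=1 -> test (id 1, depends_on=NULL, depth 4).
Iteration 5: depends_on is NULL; no match; recursion stops.
SUM(depth) = 0 + 1 + 2 + 3 + 4 = 10.

10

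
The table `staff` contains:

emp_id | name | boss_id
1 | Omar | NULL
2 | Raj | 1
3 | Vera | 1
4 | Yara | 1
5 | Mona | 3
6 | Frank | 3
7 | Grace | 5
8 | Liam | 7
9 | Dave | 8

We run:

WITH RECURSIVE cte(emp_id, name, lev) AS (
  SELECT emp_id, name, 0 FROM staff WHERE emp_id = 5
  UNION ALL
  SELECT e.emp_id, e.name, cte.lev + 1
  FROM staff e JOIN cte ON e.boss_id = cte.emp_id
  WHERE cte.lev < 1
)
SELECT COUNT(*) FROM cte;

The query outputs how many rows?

Base: emp_id=5 (Mona) at lev 0.
Iteration 1: rows with boss_id in {5} -> Grace (id 7, lev 1).
Iteration 2: lev < 1 fails for all current rows; recursion stops.
Total rows emitted: 2.

2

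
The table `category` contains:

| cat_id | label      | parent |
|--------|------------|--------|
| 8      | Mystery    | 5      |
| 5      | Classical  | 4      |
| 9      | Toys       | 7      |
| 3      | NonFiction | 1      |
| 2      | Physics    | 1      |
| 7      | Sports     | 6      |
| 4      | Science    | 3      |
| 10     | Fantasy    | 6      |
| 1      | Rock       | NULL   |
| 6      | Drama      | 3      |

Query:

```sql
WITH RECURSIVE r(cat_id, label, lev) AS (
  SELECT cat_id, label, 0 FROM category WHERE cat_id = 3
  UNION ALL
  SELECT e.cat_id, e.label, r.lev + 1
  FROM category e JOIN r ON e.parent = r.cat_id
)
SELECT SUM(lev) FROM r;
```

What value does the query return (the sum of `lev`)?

Base: cat_id=3 (NonFiction) at lev 0.
Iteration 1: rows with parent in {3} -> Science (id 4, lev 1), Drama (id 6, lev 1).
Iteration 2: rows with parent in {4,6} -> Classical (id 5, lev 2), Sports (id 7, lev 2), Fantasy (id 10, lev 2).
Iteration 3: rows with parent in {5,7,10} -> Mystery (id 8, lev 3), Toys (id 9, lev 3).
Iteration 4: no rows with parent in {8,9}; recursion stops.
SUM(lev) = 0 + 1 + 1 + 2 + 2 + 2 + 3 + 3 = 14.

14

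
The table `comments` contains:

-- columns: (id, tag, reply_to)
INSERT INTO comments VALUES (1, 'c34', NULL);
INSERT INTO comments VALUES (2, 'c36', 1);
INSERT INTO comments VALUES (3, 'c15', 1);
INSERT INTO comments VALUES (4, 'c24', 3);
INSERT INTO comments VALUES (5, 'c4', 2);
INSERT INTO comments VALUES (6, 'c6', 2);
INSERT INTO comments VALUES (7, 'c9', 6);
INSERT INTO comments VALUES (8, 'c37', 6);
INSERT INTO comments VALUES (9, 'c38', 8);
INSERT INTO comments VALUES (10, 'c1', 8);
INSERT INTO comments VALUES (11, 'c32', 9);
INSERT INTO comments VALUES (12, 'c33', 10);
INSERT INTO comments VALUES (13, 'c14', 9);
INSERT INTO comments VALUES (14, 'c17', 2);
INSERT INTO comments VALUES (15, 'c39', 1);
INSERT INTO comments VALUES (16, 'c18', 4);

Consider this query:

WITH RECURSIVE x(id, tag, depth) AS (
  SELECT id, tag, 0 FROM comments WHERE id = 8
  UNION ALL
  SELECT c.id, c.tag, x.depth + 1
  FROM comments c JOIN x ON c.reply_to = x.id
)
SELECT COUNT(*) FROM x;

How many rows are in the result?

Base: id=8 (c37) at depth 0.
Iteration 1: rows with reply_to in {8} -> c38 (id 9, depth 1), c1 (id 10, depth 1).
Iteration 2: rows with reply_to in {9,10} -> c32 (id 11, depth 2), c33 (id 12, depth 2), c14 (id 13, depth 2).
Iteration 3: no rows with reply_to in {11,12,13}; recursion stops.
Total rows emitted: 6.

6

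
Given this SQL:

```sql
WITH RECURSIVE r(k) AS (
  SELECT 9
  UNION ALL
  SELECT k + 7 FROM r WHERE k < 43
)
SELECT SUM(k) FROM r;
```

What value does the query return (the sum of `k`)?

Base: k=9.
Iteration 1: 9 < 43 holds -> k = 9 + 7 = 16.
Iteration 2: 16 < 43 holds -> k = 16 + 7 = 23.
Iteration 3: 23 < 43 holds -> k = 23 + 7 = 30.
Iteration 4: 30 < 43 holds -> k = 30 + 7 = 37.
Iteration 5: 37 < 43 holds -> k = 37 + 7 = 44.
Iteration 6: 44 < 43 fails; recursion stops.
SUM(k) = 9 + 16 + 23 + 30 + 37 + 44 = 159.

159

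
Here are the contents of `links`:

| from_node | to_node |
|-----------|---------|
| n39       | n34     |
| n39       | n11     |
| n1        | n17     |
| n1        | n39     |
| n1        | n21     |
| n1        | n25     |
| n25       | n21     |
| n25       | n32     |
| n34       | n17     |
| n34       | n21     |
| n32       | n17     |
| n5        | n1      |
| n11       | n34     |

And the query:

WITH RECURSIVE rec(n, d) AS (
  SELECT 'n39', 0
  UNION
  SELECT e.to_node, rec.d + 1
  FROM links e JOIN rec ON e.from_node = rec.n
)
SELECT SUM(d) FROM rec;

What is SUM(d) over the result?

14

Base: (n39, d=0).
Iteration 1: edges from {n39} -> (n11, d=1), (n34, d=1).
Iteration 2: edges from {n11,n34} -> (n17, d=2), (n21, d=2), (n34, d=2).
Iteration 3: edges from {n17,n21,n34} -> (n17, d=3), (n21, d=3).
Iteration 4: no outgoing edges from {n17,n21}; recursion stops.
SUM(d) = 0 + 1 + 1 + 2 + 2 + 2 + 3 + 3 = 14.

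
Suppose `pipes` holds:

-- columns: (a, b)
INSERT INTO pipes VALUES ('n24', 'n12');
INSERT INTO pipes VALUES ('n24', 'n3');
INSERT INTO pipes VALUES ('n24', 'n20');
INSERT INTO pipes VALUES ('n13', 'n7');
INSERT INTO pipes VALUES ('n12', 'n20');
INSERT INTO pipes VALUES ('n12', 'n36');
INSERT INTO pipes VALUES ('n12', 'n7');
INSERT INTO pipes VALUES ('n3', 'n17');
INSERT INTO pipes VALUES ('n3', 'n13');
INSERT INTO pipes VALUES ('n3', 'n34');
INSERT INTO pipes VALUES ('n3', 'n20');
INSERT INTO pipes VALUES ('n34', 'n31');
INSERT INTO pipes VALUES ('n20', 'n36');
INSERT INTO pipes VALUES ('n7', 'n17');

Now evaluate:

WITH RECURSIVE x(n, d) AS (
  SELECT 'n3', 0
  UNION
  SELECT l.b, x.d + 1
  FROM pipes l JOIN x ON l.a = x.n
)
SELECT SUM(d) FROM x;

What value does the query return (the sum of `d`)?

Base: (n3, d=0).
Iteration 1: edges from {n3} -> (n13, d=1), (n17, d=1), (n20, d=1), (n34, d=1).
Iteration 2: edges from {n13,n17,n20,n34} -> (n31, d=2), (n36, d=2), (n7, d=2).
Iteration 3: edges from {n31,n36,n7} -> (n17, d=3).
Iteration 4: no outgoing edges from {n17}; recursion stops.
SUM(d) = 0 + 1 + 1 + 1 + 1 + 2 + 2 + 2 + 3 = 13.

13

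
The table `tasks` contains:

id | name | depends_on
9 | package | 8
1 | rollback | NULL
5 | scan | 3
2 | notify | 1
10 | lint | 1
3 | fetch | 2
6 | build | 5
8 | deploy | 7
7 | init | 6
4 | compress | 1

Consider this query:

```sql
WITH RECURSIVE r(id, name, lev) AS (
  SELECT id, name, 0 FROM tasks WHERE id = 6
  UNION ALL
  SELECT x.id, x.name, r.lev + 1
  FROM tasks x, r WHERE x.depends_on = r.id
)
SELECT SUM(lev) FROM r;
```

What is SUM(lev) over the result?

Base: id=6 (build) at lev 0.
Iteration 1: rows with depends_on in {6} -> init (id 7, lev 1).
Iteration 2: rows with depends_on in {7} -> deploy (id 8, lev 2).
Iteration 3: rows with depends_on in {8} -> package (id 9, lev 3).
Iteration 4: no rows with depends_on in {9}; recursion stops.
SUM(lev) = 0 + 1 + 2 + 3 = 6.

6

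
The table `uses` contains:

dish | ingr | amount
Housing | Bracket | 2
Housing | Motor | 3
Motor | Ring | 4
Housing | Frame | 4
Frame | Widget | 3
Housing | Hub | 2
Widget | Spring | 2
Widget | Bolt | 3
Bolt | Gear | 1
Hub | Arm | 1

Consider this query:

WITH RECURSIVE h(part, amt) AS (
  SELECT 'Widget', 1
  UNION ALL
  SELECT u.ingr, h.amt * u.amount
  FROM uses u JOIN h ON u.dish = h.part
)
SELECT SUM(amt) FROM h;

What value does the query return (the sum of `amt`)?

9

Base: (Widget, amt=1).
Iteration 1: components of {Widget} -> Bolt = 1*3 = 3, Spring = 1*2 = 2.
Iteration 2: components of {Bolt,Spring} -> Gear = 3*1 = 3.
Iteration 3: no further components; recursion stops.
SUM(amt) = 1 + 2 + 3 + 3 = 9.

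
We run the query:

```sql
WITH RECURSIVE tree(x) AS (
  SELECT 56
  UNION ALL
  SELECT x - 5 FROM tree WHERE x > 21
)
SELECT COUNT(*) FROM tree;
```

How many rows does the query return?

8

Base: x=56.
Iteration 1: 56 > 21 holds -> x = 56 - 5 = 51.
Iteration 2: 51 > 21 holds -> x = 51 - 5 = 46.
Iteration 3: 46 > 21 holds -> x = 46 - 5 = 41.
Iteration 4: 41 > 21 holds -> x = 41 - 5 = 36.
Iteration 5: 36 > 21 holds -> x = 36 - 5 = 31.
Iteration 6: 31 > 21 holds -> x = 31 - 5 = 26.
Iteration 7: 26 > 21 holds -> x = 26 - 5 = 21.
Iteration 8: 21 > 21 fails; recursion stops.
Total rows emitted: 8.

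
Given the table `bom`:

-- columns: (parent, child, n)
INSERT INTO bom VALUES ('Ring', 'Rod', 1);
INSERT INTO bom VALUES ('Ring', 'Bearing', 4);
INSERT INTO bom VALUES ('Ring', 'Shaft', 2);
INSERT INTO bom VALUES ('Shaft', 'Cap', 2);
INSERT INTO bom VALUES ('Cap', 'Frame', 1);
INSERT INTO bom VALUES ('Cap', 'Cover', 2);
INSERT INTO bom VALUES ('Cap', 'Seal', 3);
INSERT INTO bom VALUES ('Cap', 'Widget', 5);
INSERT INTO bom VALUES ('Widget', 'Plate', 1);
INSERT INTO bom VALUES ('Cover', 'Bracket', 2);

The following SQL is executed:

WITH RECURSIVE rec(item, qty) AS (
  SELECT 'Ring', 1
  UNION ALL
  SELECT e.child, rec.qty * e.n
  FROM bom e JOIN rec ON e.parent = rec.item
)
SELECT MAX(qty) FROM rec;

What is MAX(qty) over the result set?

Base: (Ring, qty=1).
Iteration 1: components of {Ring} -> Bearing = 1*4 = 4, Rod = 1*1 = 1, Shaft = 1*2 = 2.
Iteration 2: components of {Bearing,Rod,Shaft} -> Cap = 2*2 = 4.
Iteration 3: components of {Cap} -> Cover = 4*2 = 8, Frame = 4*1 = 4, Seal = 4*3 = 12, Widget = 4*5 = 20.
Iteration 4: components of {Cover,Frame,Seal,Widget} -> Bracket = 8*2 = 16, Plate = 20*1 = 20.
Iteration 5: no further components; recursion stops.
qty values: 1, 1, 4, 2, 4, 4, 8, 12, 20, 16, 20; the maximum is 20.

20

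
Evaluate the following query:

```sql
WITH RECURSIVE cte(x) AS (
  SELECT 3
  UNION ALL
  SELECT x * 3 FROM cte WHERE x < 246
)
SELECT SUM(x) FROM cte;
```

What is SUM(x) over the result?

Base: x=3.
Iteration 1: 3 < 246 holds -> x = 3 * 3 = 9.
Iteration 2: 9 < 246 holds -> x = 9 * 3 = 27.
Iteration 3: 27 < 246 holds -> x = 27 * 3 = 81.
Iteration 4: 81 < 246 holds -> x = 81 * 3 = 243.
Iteration 5: 243 < 246 holds -> x = 243 * 3 = 729.
Iteration 6: 729 < 246 fails; recursion stops.
SUM(x) = 3 + 9 + 27 + 81 + 243 + 729 = 1092.

1092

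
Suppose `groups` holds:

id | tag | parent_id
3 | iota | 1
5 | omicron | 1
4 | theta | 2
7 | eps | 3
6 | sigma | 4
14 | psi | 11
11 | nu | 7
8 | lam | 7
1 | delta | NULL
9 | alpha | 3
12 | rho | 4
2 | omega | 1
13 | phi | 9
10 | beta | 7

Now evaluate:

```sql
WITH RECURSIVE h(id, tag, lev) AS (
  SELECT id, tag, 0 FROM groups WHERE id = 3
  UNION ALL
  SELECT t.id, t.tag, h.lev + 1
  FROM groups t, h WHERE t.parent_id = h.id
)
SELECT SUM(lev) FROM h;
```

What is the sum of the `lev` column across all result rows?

Base: id=3 (iota) at lev 0.
Iteration 1: rows with parent_id in {3} -> eps (id 7, lev 1), alpha (id 9, lev 1).
Iteration 2: rows with parent_id in {7,9} -> lam (id 8, lev 2), beta (id 10, lev 2), nu (id 11, lev 2), phi (id 13, lev 2).
Iteration 3: rows with parent_id in {8,10,11,13} -> psi (id 14, lev 3).
Iteration 4: no rows with parent_id in {14}; recursion stops.
SUM(lev) = 0 + 1 + 1 + 2 + 2 + 2 + 2 + 3 = 13.

13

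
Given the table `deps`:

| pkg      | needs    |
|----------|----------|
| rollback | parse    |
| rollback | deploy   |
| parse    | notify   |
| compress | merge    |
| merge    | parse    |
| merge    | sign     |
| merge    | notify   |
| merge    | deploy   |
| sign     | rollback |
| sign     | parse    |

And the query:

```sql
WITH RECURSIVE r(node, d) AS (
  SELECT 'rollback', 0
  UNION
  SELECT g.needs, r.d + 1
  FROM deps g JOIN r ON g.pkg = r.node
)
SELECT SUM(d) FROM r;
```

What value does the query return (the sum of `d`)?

4

Base: (rollback, d=0).
Iteration 1: edges from {rollback} -> (deploy, d=1), (parse, d=1).
Iteration 2: edges from {deploy,parse} -> (notify, d=2).
Iteration 3: no outgoing edges from {notify}; recursion stops.
SUM(d) = 0 + 1 + 1 + 2 = 4.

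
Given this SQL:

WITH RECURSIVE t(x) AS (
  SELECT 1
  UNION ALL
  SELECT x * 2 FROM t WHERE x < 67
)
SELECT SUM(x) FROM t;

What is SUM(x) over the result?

255

Base: x=1.
Iteration 1: 1 < 67 holds -> x = 1 * 2 = 2.
Iteration 2: 2 < 67 holds -> x = 2 * 2 = 4.
Iteration 3: 4 < 67 holds -> x = 4 * 2 = 8.
Iteration 4: 8 < 67 holds -> x = 8 * 2 = 16.
Iteration 5: 16 < 67 holds -> x = 16 * 2 = 32.
Iteration 6: 32 < 67 holds -> x = 32 * 2 = 64.
Iteration 7: 64 < 67 holds -> x = 64 * 2 = 128.
Iteration 8: 128 < 67 fails; recursion stops.
SUM(x) = 1 + 2 + 4 + 8 + 16 + 32 + 64 + 128 = 255.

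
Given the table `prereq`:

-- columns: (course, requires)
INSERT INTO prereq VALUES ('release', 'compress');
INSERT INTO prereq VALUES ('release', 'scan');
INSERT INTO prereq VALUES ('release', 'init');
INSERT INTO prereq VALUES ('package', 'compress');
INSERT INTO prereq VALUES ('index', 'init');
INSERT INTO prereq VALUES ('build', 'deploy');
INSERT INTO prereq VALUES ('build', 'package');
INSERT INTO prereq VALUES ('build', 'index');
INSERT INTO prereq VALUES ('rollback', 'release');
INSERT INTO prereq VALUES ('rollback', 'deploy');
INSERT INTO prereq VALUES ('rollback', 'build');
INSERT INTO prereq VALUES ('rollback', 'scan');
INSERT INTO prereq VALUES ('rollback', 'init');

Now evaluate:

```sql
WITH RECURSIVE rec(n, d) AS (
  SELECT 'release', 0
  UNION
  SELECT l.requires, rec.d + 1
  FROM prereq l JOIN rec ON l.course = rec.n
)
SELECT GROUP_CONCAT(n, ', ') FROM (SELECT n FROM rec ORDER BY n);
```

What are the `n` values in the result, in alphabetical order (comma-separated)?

Base: (release, d=0).
Iteration 1: edges from {release} -> (compress, d=1), (init, d=1), (scan, d=1).
Iteration 2: no outgoing edges from {compress,init,scan}; recursion stops.

compress, init, release, scan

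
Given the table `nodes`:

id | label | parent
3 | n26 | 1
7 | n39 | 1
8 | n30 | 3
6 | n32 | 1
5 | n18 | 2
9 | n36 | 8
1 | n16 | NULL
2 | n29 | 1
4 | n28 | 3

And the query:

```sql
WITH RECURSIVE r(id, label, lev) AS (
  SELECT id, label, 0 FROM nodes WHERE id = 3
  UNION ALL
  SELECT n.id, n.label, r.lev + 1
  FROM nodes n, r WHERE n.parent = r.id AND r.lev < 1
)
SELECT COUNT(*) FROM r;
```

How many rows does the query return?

Base: id=3 (n26) at lev 0.
Iteration 1: rows with parent in {3} -> n28 (id 4, lev 1), n30 (id 8, lev 1).
Iteration 2: lev < 1 fails for all current rows; recursion stops.
Total rows emitted: 3.

3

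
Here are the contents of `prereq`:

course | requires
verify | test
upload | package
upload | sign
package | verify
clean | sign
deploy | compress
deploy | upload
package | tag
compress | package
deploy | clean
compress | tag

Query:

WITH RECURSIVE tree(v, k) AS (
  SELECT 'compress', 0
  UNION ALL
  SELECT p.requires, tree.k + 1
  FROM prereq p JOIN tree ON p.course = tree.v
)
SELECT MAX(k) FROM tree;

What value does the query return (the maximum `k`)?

3

Base: (compress, k=0).
Iteration 1: edges from {compress} -> (package, k=1), (tag, k=1).
Iteration 2: edges from {package,tag} -> (tag, k=2), (verify, k=2).
Iteration 3: edges from {tag,verify} -> (test, k=3).
Iteration 4: no outgoing edges from {test}; recursion stops.
k values: 0, 1, 1, 2, 2, 3; the maximum is 3.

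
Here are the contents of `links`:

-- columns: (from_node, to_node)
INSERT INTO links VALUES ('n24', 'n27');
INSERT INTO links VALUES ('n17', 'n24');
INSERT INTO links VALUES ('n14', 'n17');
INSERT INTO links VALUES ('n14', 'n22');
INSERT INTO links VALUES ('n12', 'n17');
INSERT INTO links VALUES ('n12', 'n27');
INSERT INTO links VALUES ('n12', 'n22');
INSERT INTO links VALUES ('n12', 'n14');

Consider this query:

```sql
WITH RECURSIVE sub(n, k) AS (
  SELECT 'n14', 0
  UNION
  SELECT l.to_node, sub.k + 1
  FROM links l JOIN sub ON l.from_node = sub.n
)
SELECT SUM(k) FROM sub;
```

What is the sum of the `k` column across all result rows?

7

Base: (n14, k=0).
Iteration 1: edges from {n14} -> (n17, k=1), (n22, k=1).
Iteration 2: edges from {n17,n22} -> (n24, k=2).
Iteration 3: edges from {n24} -> (n27, k=3).
Iteration 4: no outgoing edges from {n27}; recursion stops.
SUM(k) = 0 + 1 + 1 + 2 + 3 = 7.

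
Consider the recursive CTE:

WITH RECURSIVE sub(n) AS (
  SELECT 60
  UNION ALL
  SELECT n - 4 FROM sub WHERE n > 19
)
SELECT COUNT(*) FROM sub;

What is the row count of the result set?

12

Base: n=60.
Iteration 1: 60 > 19 holds -> n = 60 - 4 = 56.
Iteration 2: 56 > 19 holds -> n = 56 - 4 = 52.
Iteration 3: 52 > 19 holds -> n = 52 - 4 = 48.
Iteration 4: 48 > 19 holds -> n = 48 - 4 = 44.
Iteration 5: 44 > 19 holds -> n = 44 - 4 = 40.
Iteration 6: 40 > 19 holds -> n = 40 - 4 = 36.
Iteration 7: 36 > 19 holds -> n = 36 - 4 = 32.
Iteration 8: 32 > 19 holds -> n = 32 - 4 = 28.
Iteration 9: 28 > 19 holds -> n = 28 - 4 = 24.
Iteration 10: 24 > 19 holds -> n = 24 - 4 = 20.
Iteration 11: 20 > 19 holds -> n = 20 - 4 = 16.
Iteration 12: 16 > 19 fails; recursion stops.
Total rows emitted: 12.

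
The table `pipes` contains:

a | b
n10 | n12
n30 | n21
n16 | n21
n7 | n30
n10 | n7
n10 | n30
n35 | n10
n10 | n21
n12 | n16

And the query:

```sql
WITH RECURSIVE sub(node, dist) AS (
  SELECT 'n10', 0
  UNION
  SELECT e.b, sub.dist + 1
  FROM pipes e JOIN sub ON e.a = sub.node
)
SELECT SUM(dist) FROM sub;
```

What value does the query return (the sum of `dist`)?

13

Base: (n10, dist=0).
Iteration 1: edges from {n10} -> (n12, dist=1), (n21, dist=1), (n30, dist=1), (n7, dist=1).
Iteration 2: edges from {n12,n21,n30,n7} -> (n16, dist=2), (n21, dist=2), (n30, dist=2).
Iteration 3: edges from {n16,n21,n30} -> (n21, dist=3). [UNION drops 1 duplicate row(s)]
Iteration 4: no outgoing edges from {n21}; recursion stops.
SUM(dist) = 0 + 1 + 1 + 1 + 1 + 2 + 2 + 2 + 3 = 13.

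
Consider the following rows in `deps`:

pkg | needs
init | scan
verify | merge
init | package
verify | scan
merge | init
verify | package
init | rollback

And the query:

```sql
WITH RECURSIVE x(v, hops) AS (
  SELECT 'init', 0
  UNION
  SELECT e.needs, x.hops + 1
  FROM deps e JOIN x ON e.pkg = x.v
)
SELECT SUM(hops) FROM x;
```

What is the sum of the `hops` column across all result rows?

Base: (init, hops=0).
Iteration 1: edges from {init} -> (package, hops=1), (rollback, hops=1), (scan, hops=1).
Iteration 2: no outgoing edges from {package,rollback,scan}; recursion stops.
SUM(hops) = 0 + 1 + 1 + 1 = 3.

3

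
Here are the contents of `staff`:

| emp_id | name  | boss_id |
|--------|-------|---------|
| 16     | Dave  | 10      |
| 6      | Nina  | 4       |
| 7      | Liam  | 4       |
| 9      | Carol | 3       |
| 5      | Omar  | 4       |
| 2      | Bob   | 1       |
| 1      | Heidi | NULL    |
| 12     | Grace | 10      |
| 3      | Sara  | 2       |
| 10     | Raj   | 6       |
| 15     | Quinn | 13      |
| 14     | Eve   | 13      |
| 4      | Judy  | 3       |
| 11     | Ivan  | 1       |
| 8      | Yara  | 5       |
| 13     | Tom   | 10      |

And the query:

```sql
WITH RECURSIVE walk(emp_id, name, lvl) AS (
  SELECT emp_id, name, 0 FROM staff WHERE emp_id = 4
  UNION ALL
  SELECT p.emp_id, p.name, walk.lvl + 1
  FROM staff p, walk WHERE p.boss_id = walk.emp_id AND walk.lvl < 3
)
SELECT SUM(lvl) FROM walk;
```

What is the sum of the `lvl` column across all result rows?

Base: emp_id=4 (Judy) at lvl 0.
Iteration 1: rows with boss_id in {4} -> Omar (id 5, lvl 1), Nina (id 6, lvl 1), Liam (id 7, lvl 1).
Iteration 2: rows with boss_id in {5,6,7} -> Yara (id 8, lvl 2), Raj (id 10, lvl 2).
Iteration 3: rows with boss_id in {8,10} -> Grace (id 12, lvl 3), Tom (id 13, lvl 3), Dave (id 16, lvl 3).
Iteration 4: lvl < 3 fails for all current rows; recursion stops.
SUM(lvl) = 0 + 1 + 1 + 1 + 2 + 2 + 3 + 3 + 3 = 16.

16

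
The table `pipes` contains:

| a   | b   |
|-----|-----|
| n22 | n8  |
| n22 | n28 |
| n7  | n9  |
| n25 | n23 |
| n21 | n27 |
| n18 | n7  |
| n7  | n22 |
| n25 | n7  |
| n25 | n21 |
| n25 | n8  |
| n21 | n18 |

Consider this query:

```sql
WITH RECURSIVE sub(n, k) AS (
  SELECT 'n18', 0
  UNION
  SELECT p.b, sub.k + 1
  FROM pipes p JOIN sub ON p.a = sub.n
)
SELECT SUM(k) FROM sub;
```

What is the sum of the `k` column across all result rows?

Base: (n18, k=0).
Iteration 1: edges from {n18} -> (n7, k=1).
Iteration 2: edges from {n7} -> (n22, k=2), (n9, k=2).
Iteration 3: edges from {n22,n9} -> (n28, k=3), (n8, k=3).
Iteration 4: no outgoing edges from {n28,n8}; recursion stops.
SUM(k) = 0 + 1 + 2 + 2 + 3 + 3 = 11.

11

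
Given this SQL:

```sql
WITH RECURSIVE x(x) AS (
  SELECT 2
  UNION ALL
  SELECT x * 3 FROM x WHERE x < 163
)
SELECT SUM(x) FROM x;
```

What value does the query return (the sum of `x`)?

Base: x=2.
Iteration 1: 2 < 163 holds -> x = 2 * 3 = 6.
Iteration 2: 6 < 163 holds -> x = 6 * 3 = 18.
Iteration 3: 18 < 163 holds -> x = 18 * 3 = 54.
Iteration 4: 54 < 163 holds -> x = 54 * 3 = 162.
Iteration 5: 162 < 163 holds -> x = 162 * 3 = 486.
Iteration 6: 486 < 163 fails; recursion stops.
SUM(x) = 2 + 6 + 18 + 54 + 162 + 486 = 728.

728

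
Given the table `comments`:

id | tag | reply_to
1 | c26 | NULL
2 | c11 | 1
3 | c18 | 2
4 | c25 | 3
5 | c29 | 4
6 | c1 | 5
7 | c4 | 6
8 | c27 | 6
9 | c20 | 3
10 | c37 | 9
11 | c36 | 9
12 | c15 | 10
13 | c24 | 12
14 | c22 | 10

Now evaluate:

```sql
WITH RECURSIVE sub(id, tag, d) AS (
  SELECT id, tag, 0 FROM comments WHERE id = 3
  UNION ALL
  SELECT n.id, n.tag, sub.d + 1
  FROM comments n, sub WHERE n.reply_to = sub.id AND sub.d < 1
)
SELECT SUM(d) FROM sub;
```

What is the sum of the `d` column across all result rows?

2

Base: id=3 (c18) at d 0.
Iteration 1: rows with reply_to in {3} -> c25 (id 4, d 1), c20 (id 9, d 1).
Iteration 2: d < 1 fails for all current rows; recursion stops.
SUM(d) = 0 + 1 + 1 = 2.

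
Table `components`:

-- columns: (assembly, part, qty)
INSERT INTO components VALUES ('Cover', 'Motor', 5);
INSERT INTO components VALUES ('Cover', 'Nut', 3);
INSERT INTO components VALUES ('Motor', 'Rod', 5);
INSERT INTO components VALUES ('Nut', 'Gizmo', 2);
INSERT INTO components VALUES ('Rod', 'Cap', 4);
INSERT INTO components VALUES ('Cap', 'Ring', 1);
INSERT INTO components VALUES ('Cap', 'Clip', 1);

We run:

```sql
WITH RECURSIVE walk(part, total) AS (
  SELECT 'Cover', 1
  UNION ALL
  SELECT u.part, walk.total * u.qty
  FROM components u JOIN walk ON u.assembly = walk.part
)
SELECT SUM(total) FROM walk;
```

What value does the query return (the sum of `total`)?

Base: (Cover, total=1).
Iteration 1: components of {Cover} -> Motor = 1*5 = 5, Nut = 1*3 = 3.
Iteration 2: components of {Motor,Nut} -> Gizmo = 3*2 = 6, Rod = 5*5 = 25.
Iteration 3: components of {Gizmo,Rod} -> Cap = 25*4 = 100.
Iteration 4: components of {Cap} -> Clip = 100*1 = 100, Ring = 100*1 = 100.
Iteration 5: no further components; recursion stops.
SUM(total) = 1 + 5 + 3 + 25 + 6 + 100 + 100 + 100 = 340.

340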